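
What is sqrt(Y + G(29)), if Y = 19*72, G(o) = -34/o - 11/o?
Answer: 3*sqrt(127687)/29 ≈ 36.966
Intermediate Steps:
G(o) = -45/o
Y = 1368
sqrt(Y + G(29)) = sqrt(1368 - 45/29) = sqrt(39627/29) = 3*sqrt(127687)/29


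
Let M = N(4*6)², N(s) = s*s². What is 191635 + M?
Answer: 191294611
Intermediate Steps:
N(s) = s³
M = 191102976 (M = ((4*6)³)² = (24³)² = 13824² = 191102976)
191635 + M = 191635 + 191102976 = 191294611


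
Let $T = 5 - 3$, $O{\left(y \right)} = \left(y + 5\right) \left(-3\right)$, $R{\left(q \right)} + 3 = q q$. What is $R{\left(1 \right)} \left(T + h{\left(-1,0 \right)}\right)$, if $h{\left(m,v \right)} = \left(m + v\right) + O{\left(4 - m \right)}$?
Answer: $58$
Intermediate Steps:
$R{\left(q \right)} = -3 + q^{2}$ ($R{\left(q \right)} = -3 + q q = -3 + q^{2}$)
$O{\left(y \right)} = -15 - 3 y$ ($O{\left(y \right)} = \left(5 + y\right) \left(-3\right) = -15 - 3 y$)
$h{\left(m,v \right)} = -27 + v + 4 m$ ($h{\left(m,v \right)} = \left(m + v\right) - \left(15 + 3 \left(4 - m\right)\right) = \left(m + v\right) + \left(-15 + \left(-12 + 3 m\right)\right) = \left(m + v\right) + \left(-27 + 3 m\right) = -27 + v + 4 m$)
$T = 2$
$R{\left(1 \right)} \left(T + h{\left(-1,0 \right)}\right) = \left(-3 + 1^{2}\right) \left(2 + \left(-27 + 0 + 4 \left(-1\right)\right)\right) = \left(-3 + 1\right) \left(2 - 31\right) = - 2 \left(2 - 31\right) = \left(-2\right) \left(-29\right) = 58$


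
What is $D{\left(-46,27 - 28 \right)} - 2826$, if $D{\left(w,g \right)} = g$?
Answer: $-2827$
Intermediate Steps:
$D{\left(-46,27 - 28 \right)} - 2826 = \left(27 - 28\right) - 2826 = -1 - 2826 = -2827$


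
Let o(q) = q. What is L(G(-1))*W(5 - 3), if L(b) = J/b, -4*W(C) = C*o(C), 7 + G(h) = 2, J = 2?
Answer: ⅖ ≈ 0.40000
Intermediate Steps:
G(h) = -5 (G(h) = -7 + 2 = -5)
W(C) = -C²/4 (W(C) = -C*C/4 = -C²/4)
L(b) = 2/b
L(G(-1))*W(5 - 3) = (2/(-5))*(-(5 - 3)²/4) = (2*(-⅕))*(-¼*2²) = -(-1)*4/10 = -⅖*(-1) = ⅖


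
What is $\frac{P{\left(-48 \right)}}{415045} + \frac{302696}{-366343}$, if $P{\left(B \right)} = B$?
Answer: $- \frac{125650045784}{152048830435} \approx -0.82638$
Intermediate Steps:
$\frac{P{\left(-48 \right)}}{415045} + \frac{302696}{-366343} = - \frac{48}{415045} + \frac{302696}{-366343} = \left(-48\right) \frac{1}{415045} + 302696 \left(- \frac{1}{366343}\right) = - \frac{48}{415045} - \frac{302696}{366343} = - \frac{125650045784}{152048830435}$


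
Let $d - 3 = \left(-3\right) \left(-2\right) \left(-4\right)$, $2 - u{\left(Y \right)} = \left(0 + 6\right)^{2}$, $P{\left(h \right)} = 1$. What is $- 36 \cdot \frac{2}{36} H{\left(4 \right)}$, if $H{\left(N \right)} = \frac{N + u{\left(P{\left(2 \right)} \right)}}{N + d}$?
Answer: $- \frac{60}{17} \approx -3.5294$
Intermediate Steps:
$u{\left(Y \right)} = -34$ ($u{\left(Y \right)} = 2 - \left(0 + 6\right)^{2} = 2 - 6^{2} = 2 - 36 = -34$)
$d = -21$ ($d = 3 + \left(-3\right) \left(-2\right) \left(-4\right) = 3 + 6 \left(-4\right) = 3 - 24 = -21$)
$H{\left(N \right)} = \frac{-34 + N}{-21 + N}$ ($H{\left(N \right)} = \frac{N - 34}{N - 21} = \frac{-34 + N}{-21 + N}$)
$- 36 \cdot \frac{2}{36} H{\left(4 \right)} = - 36 \cdot \frac{2}{36} \frac{-34 + 4}{-21 + 4} = - 36 \cdot 2 \cdot \frac{1}{36} \frac{1}{-17} \left(-30\right) = \left(-36\right) \frac{1}{18} \left(\left(- \frac{1}{17}\right) \left(-30\right)\right) = \left(-2\right) \frac{30}{17} = - \frac{60}{17}$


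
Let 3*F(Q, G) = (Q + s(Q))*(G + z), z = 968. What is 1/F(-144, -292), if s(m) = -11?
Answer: -3/104780 ≈ -2.8631e-5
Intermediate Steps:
F(Q, G) = (-11 + Q)*(968 + G)/3 (F(Q, G) = ((Q - 11)*(G + 968))/3 = ((-11 + Q)*(968 + G))/3 = (-11 + Q)*(968 + G)/3)
1/F(-144, -292) = 1/(-10648/3 - 11/3*(-292) + (968/3)*(-144) + (⅓)*(-292)*(-144)) = 1/(-10648/3 + 3212/3 - 46464 + 14016) = 1/(-104780/3) = -3/104780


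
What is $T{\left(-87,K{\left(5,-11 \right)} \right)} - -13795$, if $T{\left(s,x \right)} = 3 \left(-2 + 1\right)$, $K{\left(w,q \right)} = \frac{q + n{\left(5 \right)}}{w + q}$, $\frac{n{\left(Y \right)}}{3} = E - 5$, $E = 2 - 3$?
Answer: $13792$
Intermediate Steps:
$E = -1$ ($E = 2 - 3 = -1$)
$n{\left(Y \right)} = -18$ ($n{\left(Y \right)} = 3 \left(-1 - 5\right) = 3 \left(-6\right) = -18$)
$K{\left(w,q \right)} = \frac{-18 + q}{q + w}$ ($K{\left(w,q \right)} = \frac{q - 18}{w + q} = \frac{-18 + q}{q + w}$)
$T{\left(s,x \right)} = -3$ ($T{\left(s,x \right)} = 3 \left(-1\right) = -3$)
$T{\left(-87,K{\left(5,-11 \right)} \right)} - -13795 = -3 - -13795 = -3 + 13795 = 13792$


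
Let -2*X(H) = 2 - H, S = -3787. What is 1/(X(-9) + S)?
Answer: -2/7585 ≈ -0.00026368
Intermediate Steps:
X(H) = -1 + H/2 (X(H) = -(2 - H)/2 = -1 + H/2)
1/(X(-9) + S) = 1/((-1 + (1/2)*(-9)) - 3787) = 1/((-1 - 9/2) - 3787) = 1/(-11/2 - 3787) = 1/(-7585/2) = -2/7585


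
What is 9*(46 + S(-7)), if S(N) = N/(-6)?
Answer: 849/2 ≈ 424.50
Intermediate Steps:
S(N) = -N/6 (S(N) = N*(-⅙) = -N/6)
9*(46 + S(-7)) = 9*(46 - ⅙*(-7)) = 9*(46 + 7/6) = 9*(283/6) = 849/2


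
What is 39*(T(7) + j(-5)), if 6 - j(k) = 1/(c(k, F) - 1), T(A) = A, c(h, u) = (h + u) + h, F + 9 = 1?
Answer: 9672/19 ≈ 509.05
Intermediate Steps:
F = -8 (F = -9 + 1 = -8)
c(h, u) = u + 2*h
j(k) = 6 - 1/(-9 + 2*k) (j(k) = 6 - 1/((-8 + 2*k) - 1) = 6 - 1/(-9 + 2*k))
39*(T(7) + j(-5)) = 39*(7 + (-55 + 12*(-5))/(-9 + 2*(-5))) = 39*(7 + (-55 - 60)/(-9 - 10)) = 39*(7 - 115/(-19)) = 39*(7 - 1/19*(-115)) = 39*(7 + 115/19) = 39*(248/19) = 9672/19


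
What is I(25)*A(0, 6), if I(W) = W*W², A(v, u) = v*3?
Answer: 0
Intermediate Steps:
A(v, u) = 3*v
I(W) = W³
I(25)*A(0, 6) = 25³*(3*0) = 15625*0 = 0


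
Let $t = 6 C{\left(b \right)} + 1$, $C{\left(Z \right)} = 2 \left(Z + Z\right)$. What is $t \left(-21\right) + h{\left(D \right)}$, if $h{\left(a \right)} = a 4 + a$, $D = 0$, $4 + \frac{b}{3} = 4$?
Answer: $-21$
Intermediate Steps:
$b = 0$ ($b = -12 + 3 \cdot 4 = -12 + 12 = 0$)
$C{\left(Z \right)} = 4 Z$ ($C{\left(Z \right)} = 2 \cdot 2 Z = 4 Z$)
$h{\left(a \right)} = 5 a$ ($h{\left(a \right)} = 4 a + a = 5 a$)
$t = 1$ ($t = 6 \cdot 4 \cdot 0 + 1 = 6 \cdot 0 + 1 = 0 + 1 = 1$)
$t \left(-21\right) + h{\left(D \right)} = 1 \left(-21\right) + 5 \cdot 0 = -21 + 0 = -21$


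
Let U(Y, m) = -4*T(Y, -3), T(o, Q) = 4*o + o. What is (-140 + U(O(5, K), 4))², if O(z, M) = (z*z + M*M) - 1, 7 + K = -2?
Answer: 5017600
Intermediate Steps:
K = -9 (K = -7 - 2 = -9)
O(z, M) = -1 + M² + z² (O(z, M) = (z² + M²) - 1 = (M² + z²) - 1 = -1 + M² + z²)
T(o, Q) = 5*o
U(Y, m) = -20*Y
(-140 + U(O(5, K), 4))² = (-140 - 20*(-1 + (-9)² + 5²))² = (-140 - 20*(-1 + 81 + 25))² = (-140 - 20*105)² = (-140 - 2100)² = (-2240)² = 5017600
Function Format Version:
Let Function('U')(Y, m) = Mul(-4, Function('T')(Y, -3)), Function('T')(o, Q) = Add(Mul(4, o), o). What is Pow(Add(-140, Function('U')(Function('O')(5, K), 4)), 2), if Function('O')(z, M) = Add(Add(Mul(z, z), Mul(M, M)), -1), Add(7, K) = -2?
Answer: 5017600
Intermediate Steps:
K = -9 (K = Add(-7, -2) = -9)
Function('O')(z, M) = Add(-1, Pow(M, 2), Pow(z, 2)) (Function('O')(z, M) = Add(Add(Pow(z, 2), Pow(M, 2)), -1) = Add(Add(Pow(M, 2), Pow(z, 2)), -1) = Add(-1, Pow(M, 2), Pow(z, 2)))
Function('T')(o, Q) = Mul(5, o)
Function('U')(Y, m) = Mul(-20, Y) (Function('U')(Y, m) = Mul(-4, Mul(5, Y)) = Mul(-20, Y))
Pow(Add(-140, Function('U')(Function('O')(5, K), 4)), 2) = Pow(Add(-140, Mul(-20, Add(-1, Pow(-9, 2), Pow(5, 2)))), 2) = Pow(Add(-140, Mul(-20, Add(-1, 81, 25))), 2) = Pow(Add(-140, Mul(-20, 105)), 2) = Pow(Add(-140, -2100), 2) = Pow(-2240, 2) = 5017600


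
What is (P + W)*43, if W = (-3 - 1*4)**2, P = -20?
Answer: 1247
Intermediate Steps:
W = 49 (W = (-3 - 4)**2 = (-7)**2 = 49)
(P + W)*43 = (-20 + 49)*43 = 29*43 = 1247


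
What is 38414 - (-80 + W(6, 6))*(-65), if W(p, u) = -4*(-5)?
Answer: 34514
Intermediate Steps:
W(p, u) = 20
38414 - (-80 + W(6, 6))*(-65) = 38414 - (-80 + 20)*(-65) = 38414 - (-60)*(-65) = 38414 - 1*3900 = 38414 - 3900 = 34514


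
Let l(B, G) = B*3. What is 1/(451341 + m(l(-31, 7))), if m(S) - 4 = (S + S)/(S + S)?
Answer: 1/451346 ≈ 2.2156e-6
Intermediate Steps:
l(B, G) = 3*B
m(S) = 5 (m(S) = 4 + (S + S)/(S + S) = 4 + (2*S)/((2*S)) = 4 + (2*S)*(1/(2*S)) = 4 + 1 = 5)
1/(451341 + m(l(-31, 7))) = 1/(451341 + 5) = 1/451346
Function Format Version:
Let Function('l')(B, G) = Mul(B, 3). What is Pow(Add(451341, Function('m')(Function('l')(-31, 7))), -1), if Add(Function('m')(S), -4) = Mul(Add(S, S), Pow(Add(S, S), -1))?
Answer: Rational(1, 451346) ≈ 2.2156e-6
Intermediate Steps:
Function('l')(B, G) = Mul(3, B)
Function('m')(S) = 5 (Function('m')(S) = Add(4, Mul(Add(S, S), Pow(Add(S, S), -1))) = Add(4, Mul(Mul(2, S), Pow(Mul(2, S), -1))) = Add(4, Mul(Mul(2, S), Mul(Rational(1, 2), Pow(S, -1)))) = Add(4, 1) = 5)
Pow(Add(451341, Function('m')(Function('l')(-31, 7))), -1) = Pow(Add(451341, 5), -1) = Pow(451346, -1) = Rational(1, 451346)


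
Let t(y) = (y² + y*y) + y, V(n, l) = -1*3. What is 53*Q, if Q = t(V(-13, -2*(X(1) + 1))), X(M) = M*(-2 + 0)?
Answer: 795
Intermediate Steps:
X(M) = -2*M (X(M) = M*(-2) = -2*M)
V(n, l) = -3
t(y) = y + 2*y² (t(y) = (y² + y²) + y = 2*y² + y = y + 2*y²)
Q = 15 (Q = -3*(1 + 2*(-3)) = -3*(1 - 6) = -3*(-5) = 15)
53*Q = 53*15 = 795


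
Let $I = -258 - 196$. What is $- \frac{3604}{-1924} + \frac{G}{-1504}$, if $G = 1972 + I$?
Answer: $\frac{312473}{361712} \approx 0.86387$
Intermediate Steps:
$I = -454$ ($I = -258 - 196 = -454$)
$G = 1518$ ($G = 1972 - 454 = 1518$)
$- \frac{3604}{-1924} + \frac{G}{-1504} = - \frac{3604}{-1924} + \frac{1518}{-1504} = \left(-3604\right) \left(- \frac{1}{1924}\right) + 1518 \left(- \frac{1}{1504}\right) = \frac{901}{481} - \frac{759}{752} = \frac{312473}{361712}$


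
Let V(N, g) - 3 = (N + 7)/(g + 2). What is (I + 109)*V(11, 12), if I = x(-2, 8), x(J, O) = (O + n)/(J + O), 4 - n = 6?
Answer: 3300/7 ≈ 471.43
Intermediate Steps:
n = -2 (n = 4 - 1*6 = 4 - 6 = -2)
x(J, O) = (-2 + O)/(J + O) (x(J, O) = (O - 2)/(J + O) = (-2 + O)/(J + O))
I = 1 (I = (-2 + 8)/(-2 + 8) = 6/6 = (⅙)*6 = 1)
V(N, g) = 3 + (7 + N)/(2 + g) (V(N, g) = 3 + (N + 7)/(g + 2) = 3 + (7 + N)/(2 + g))
(I + 109)*V(11, 12) = (1 + 109)*((13 + 11 + 3*12)/(2 + 12)) = 110*((13 + 11 + 36)/14) = 110*((1/14)*60) = 110*(30/7) = 3300/7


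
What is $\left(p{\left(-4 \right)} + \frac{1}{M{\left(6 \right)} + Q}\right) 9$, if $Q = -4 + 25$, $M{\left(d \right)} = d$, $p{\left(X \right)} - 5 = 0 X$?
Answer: $\frac{136}{3} \approx 45.333$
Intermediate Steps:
$p{\left(X \right)} = 5$ ($p{\left(X \right)} = 5 + 0 X = 5 + 0 = 5$)
$Q = 21$
$\left(p{\left(-4 \right)} + \frac{1}{M{\left(6 \right)} + Q}\right) 9 = \left(5 + \frac{1}{6 + 21}\right) 9 = \left(5 + \frac{1}{27}\right) 9 = \frac{136}{27} \cdot 9 = \frac{136}{3}$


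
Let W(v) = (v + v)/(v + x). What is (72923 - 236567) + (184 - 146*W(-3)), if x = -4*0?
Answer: -163752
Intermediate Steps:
x = 0
W(v) = 2 (W(v) = (v + v)/(v + 0) = (2*v)/v = 2)
(72923 - 236567) + (184 - 146*W(-3)) = (72923 - 236567) + (184 - 146*2) = -163644 + (184 - 292) = -163644 - 108 = -163752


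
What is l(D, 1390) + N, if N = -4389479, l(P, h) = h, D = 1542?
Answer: -4388089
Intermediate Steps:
l(D, 1390) + N = 1390 - 4389479 = -4388089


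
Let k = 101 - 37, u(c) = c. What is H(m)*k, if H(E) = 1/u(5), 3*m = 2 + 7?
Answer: 64/5 ≈ 12.800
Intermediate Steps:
k = 64
m = 3 (m = (2 + 7)/3 = (1/3)*9 = 3)
H(E) = 1/5
H(m)*k = (1/5)*64 = 64/5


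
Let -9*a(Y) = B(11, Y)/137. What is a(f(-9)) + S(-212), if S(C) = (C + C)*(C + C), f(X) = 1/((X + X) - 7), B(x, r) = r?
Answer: 5541595201/30825 ≈ 1.7978e+5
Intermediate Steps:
f(X) = 1/(-7 + 2*X) (f(X) = 1/(2*X - 7) = 1/(-7 + 2*X))
S(C) = 4*C² (S(C) = (2*C)*(2*C) = 4*C²)
a(Y) = -Y/1233 (a(Y) = -Y/(9*137) = -Y/1233)
a(f(-9)) + S(-212) = -1/(1233*(-7 + 2*(-9))) + 4*(-212)² = -1/(1233*(-7 - 18)) + 4*44944 = -1/1233/(-25) + 179776 = -1/1233*(-1/25) + 179776 = 1/30825 + 179776 = 5541595201/30825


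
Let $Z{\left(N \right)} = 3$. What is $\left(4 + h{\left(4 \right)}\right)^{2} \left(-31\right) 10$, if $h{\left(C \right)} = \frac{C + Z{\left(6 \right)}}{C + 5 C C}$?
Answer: $- \frac{372155}{72} \approx -5168.8$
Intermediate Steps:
$h{\left(C \right)} = \frac{3 + C}{C + 5 C^{2}}$ ($h{\left(C \right)} = \frac{C + 3}{C + 5 C C} = \frac{3 + C}{C + 5 C^{2}}$)
$\left(4 + h{\left(4 \right)}\right)^{2} \left(-31\right) 10 = \left(4 + \frac{3 + 4}{4 \left(1 + 5 \cdot 4\right)}\right)^{2} \left(-31\right) 10 = \left(4 + \frac{1}{4} \frac{1}{1 + 20} \cdot 7\right)^{2} \left(-31\right) 10 = \left(4 + \frac{1}{4} \cdot \frac{1}{21} \cdot 7\right)^{2} \left(-31\right) 10 = \left(4 + \frac{1}{12}\right)^{2} \left(-31\right) 10 = \left(\frac{49}{12}\right)^{2} \left(-31\right) 10 = \frac{2401}{144} \left(-31\right) 10 = \left(- \frac{74431}{144}\right) 10 = - \frac{372155}{72}$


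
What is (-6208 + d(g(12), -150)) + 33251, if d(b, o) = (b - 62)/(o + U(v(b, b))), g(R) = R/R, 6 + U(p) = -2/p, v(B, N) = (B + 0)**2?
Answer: 4272855/158 ≈ 27043.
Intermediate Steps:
v(B, N) = B**2
U(p) = -6 - 2/p
g(R) = 1
d(b, o) = (-62 + b)/(-6 + o - 2/b**2) (d(b, o) = (b - 62)/(o + (-6 - 2/b**2)) = (-62 + b)/(o + (-6 - 2/b**2)) = (-62 + b)/(-6 + o - 2/b**2))
(-6208 + d(g(12), -150)) + 33251 = (-6208 + 1**2*(62 - 1*1)/(2 + 1**2*(6 - 1*(-150)))) + 33251 = (-6208 + 1*(62 - 1)/(2 + 1*(6 + 150))) + 33251 = (-6208 + 1*61/(2 + 1*156)) + 33251 = (-6208 + 1*61/(2 + 156)) + 33251 = (-6208 + 1*61/158) + 33251 = (-6208 + 1*(1/158)*61) + 33251 = (-6208 + 61/158) + 33251 = -980803/158 + 33251 = 4272855/158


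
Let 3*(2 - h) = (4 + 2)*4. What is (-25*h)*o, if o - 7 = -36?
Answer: -4350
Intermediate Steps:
o = -29 (o = 7 - 36 = -29)
h = -6 (h = 2 - (4 + 2)*4/3 = 2 - 2*4 = 2 - ⅓*24 = 2 - 8 = -6)
(-25*h)*o = -25*(-6)*(-29) = 150*(-29) = -4350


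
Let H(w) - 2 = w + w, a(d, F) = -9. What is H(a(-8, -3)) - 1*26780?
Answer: -26796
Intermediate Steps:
H(w) = 2 + 2*w (H(w) = 2 + (w + w) = 2 + 2*w)
H(a(-8, -3)) - 1*26780 = (2 + 2*(-9)) - 1*26780 = (2 - 18) - 26780 = -16 - 26780 = -26796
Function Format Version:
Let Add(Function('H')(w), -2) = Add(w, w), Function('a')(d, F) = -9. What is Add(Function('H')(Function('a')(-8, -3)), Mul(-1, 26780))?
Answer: -26796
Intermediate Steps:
Function('H')(w) = Add(2, Mul(2, w)) (Function('H')(w) = Add(2, Add(w, w)) = Add(2, Mul(2, w)))
Add(Function('H')(Function('a')(-8, -3)), Mul(-1, 26780)) = Add(Add(2, Mul(2, -9)), Mul(-1, 26780)) = Add(Add(2, -18), -26780) = Add(-16, -26780) = -26796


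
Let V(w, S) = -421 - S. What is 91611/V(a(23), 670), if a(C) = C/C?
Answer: -91611/1091 ≈ -83.970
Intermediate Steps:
a(C) = 1
91611/V(a(23), 670) = 91611/(-421 - 1*670) = 91611/(-421 - 670) = 91611/(-1091) = 91611*(-1/1091) = -91611/1091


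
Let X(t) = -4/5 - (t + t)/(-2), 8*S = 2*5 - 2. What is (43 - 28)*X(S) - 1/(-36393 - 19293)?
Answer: 167059/55686 ≈ 3.0000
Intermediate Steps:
S = 1 (S = (2*5 - 2)/8 = (10 - 2)/8 = (1/8)*8 = 1)
X(t) = -4/5 + t (X(t) = -4*1/5 - 2*t*(-1/2) = -4/5 - 2*t*(-1/2) = -4/5 + t)
(43 - 28)*X(S) - 1/(-36393 - 19293) = (43 - 28)*(-4/5 + 1) - 1/(-36393 - 19293) = 15*(1/5) - 1/(-55686) = 3 - 1*(-1/55686) = 3 + 1/55686 = 167059/55686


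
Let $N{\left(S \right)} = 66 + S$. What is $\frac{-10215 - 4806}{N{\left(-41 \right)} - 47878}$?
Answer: $\frac{1669}{5317} \approx 0.3139$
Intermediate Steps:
$\frac{-10215 - 4806}{N{\left(-41 \right)} - 47878} = \frac{-10215 - 4806}{\left(66 - 41\right) - 47878} = - \frac{15021}{25 - 47878} = - \frac{15021}{-47853} = \left(-15021\right) \left(- \frac{1}{47853}\right) = \frac{1669}{5317}$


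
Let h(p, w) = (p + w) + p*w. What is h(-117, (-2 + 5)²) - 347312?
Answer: -348473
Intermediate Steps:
h(p, w) = p + w + p*w
h(-117, (-2 + 5)²) - 347312 = (-117 + (-2 + 5)² - 117*(-2 + 5)²) - 347312 = (-117 + 3² - 117*3²) - 347312 = (-117 + 9 - 117*9) - 347312 = (-117 + 9 - 1053) - 347312 = -1161 - 347312 = -348473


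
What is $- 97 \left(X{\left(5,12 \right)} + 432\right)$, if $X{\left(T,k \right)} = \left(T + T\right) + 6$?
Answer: $-43456$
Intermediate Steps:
$X{\left(T,k \right)} = 6 + 2 T$ ($X{\left(T,k \right)} = 2 T + 6 = 6 + 2 T$)
$- 97 \left(X{\left(5,12 \right)} + 432\right) = - 97 \left(\left(6 + 2 \cdot 5\right) + 432\right) = - 97 \left(\left(6 + 10\right) + 432\right) = - 97 \left(16 + 432\right) = \left(-97\right) 448 = -43456$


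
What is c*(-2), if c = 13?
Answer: -26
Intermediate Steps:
c*(-2) = 13*(-2) = -26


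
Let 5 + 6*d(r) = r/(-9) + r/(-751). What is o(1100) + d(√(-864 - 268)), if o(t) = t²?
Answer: 7259995/6 - 760*I*√283/20277 ≈ 1.21e+6 - 0.63053*I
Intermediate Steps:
d(r) = -⅚ - 380*r/20277 (d(r) = -⅚ + (r/(-9) + r/(-751))/6 = -⅚ + (r*(-⅑) + r*(-1/751))/6 = -⅚ + (-r/9 - r/751)/6 = -⅚ + (-760*r/6759)/6 = -⅚ - 380*r/20277)
o(1100) + d(√(-864 - 268)) = 1100² + (-⅚ - 380*√(-864 - 268)/20277) = 1210000 + (-⅚ - 760*I*√283/20277) = 7259995/6 - 760*I*√283/20277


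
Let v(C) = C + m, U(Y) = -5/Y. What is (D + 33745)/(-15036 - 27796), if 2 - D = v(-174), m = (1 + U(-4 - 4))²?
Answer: -2170775/2741248 ≈ -0.79189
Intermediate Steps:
m = 169/64 (m = (1 - 5/(-4 - 4))² = (1 - 5/(-8))² = (1 - 5*(-⅛))² = (1 + 5/8)² = (13/8)² = 169/64 ≈ 2.6406)
v(C) = 169/64 + C (v(C) = C + 169/64 = 169/64 + C)
D = 11095/64 (D = 2 - (169/64 - 174) = 2 - 1*(-10967/64) = 2 + 10967/64 = 11095/64 ≈ 173.36)
(D + 33745)/(-15036 - 27796) = (11095/64 + 33745)/(-15036 - 27796) = (2170775/64)/(-42832) = (2170775/64)*(-1/42832) = -2170775/2741248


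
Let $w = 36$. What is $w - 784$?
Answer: $-748$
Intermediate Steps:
$w - 784 = 36 - 784 = -748$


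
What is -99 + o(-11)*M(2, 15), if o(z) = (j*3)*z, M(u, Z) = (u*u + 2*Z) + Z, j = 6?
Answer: -9801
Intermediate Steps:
M(u, Z) = u**2 + 3*Z (M(u, Z) = (u**2 + 2*Z) + Z = u**2 + 3*Z)
o(z) = 18*z (o(z) = (6*3)*z = 18*z)
-99 + o(-11)*M(2, 15) = -99 + (18*(-11))*(2**2 + 3*15) = -99 - 198*(4 + 45) = -99 - 198*49 = -99 - 9702 = -9801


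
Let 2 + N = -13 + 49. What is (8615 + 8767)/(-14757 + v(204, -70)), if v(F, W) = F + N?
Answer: -17382/14519 ≈ -1.1972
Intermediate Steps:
N = 34 (N = -2 + (-13 + 49) = -2 + 36 = 34)
v(F, W) = 34 + F (v(F, W) = F + 34 = 34 + F)
(8615 + 8767)/(-14757 + v(204, -70)) = (8615 + 8767)/(-14757 + (34 + 204)) = 17382/(-14757 + 238) = 17382/(-14519) = 17382*(-1/14519) = -17382/14519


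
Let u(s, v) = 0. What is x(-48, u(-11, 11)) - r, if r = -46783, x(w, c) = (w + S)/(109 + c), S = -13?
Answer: 5099286/109 ≈ 46782.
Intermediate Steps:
x(w, c) = (-13 + w)/(109 + c) (x(w, c) = (w - 13)/(109 + c) = (-13 + w)/(109 + c))
x(-48, u(-11, 11)) - r = (-13 - 48)/(109 + 0) - 1*(-46783) = -61/109 + 46783 = 5099286/109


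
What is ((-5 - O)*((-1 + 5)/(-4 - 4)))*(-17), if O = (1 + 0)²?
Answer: -51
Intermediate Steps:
O = 1 (O = 1² = 1)
((-5 - O)*((-1 + 5)/(-4 - 4)))*(-17) = ((-5 - 1*1)*((-1 + 5)/(-4 - 4)))*(-17) = ((-5 - 1)*(4/(-8)))*(-17) = -24*(-1)/8*(-17) = -6*(-½)*(-17) = 3*(-17) = -51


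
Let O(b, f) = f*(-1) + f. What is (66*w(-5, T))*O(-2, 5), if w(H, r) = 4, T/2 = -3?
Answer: 0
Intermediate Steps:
T = -6 (T = 2*(-3) = -6)
O(b, f) = 0 (O(b, f) = -f + f = 0)
(66*w(-5, T))*O(-2, 5) = (66*4)*0 = 264*0 = 0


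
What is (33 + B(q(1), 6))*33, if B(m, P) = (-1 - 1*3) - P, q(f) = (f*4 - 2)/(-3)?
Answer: 759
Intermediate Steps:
q(f) = ⅔ - 4*f/3 (q(f) = (4*f - 2)*(-⅓) = (-2 + 4*f)*(-⅓) = ⅔ - 4*f/3)
B(m, P) = -4 - P (B(m, P) = (-1 - 3) - P = -4 - P)
(33 + B(q(1), 6))*33 = (33 + (-4 - 1*6))*33 = (33 + (-4 - 6))*33 = (33 - 10)*33 = 23*33 = 759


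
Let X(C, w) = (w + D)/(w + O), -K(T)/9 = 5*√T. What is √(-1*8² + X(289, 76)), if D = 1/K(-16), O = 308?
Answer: √(-132300000 + 30*I)/1440 ≈ 9.0563e-7 + 7.9876*I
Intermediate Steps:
K(T) = -45*√T
D = I/180 (D = 1/(-180*I) = I/180 ≈ 0.0055556*I)
X(C, w) = (w + I/180)/(308 + w) (X(C, w) = (w + I/180)/(w + 308) = (w + I/180)/(308 + w))
√(-1*8² + X(289, 76)) = √(-1*8² + (76 + I/180)/(308 + 76)) = √(-1*64 + (76 + I/180)/384) = √(-64 + (76 + I/180)/384) = √(-64 + (19/96 + I/69120)) = √(-6125/96 + I/69120)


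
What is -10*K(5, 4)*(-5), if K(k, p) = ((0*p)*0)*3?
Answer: 0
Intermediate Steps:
K(k, p) = 0 (K(k, p) = (0*0)*3 = 0*3 = 0)
-10*K(5, 4)*(-5) = -10*0*(-5) = 0*(-5) = 0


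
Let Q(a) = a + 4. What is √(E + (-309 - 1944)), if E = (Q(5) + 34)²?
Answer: 2*I*√101 ≈ 20.1*I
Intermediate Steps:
Q(a) = 4 + a
E = 1849 (E = ((4 + 5) + 34)² = (9 + 34)² = 43² = 1849)
√(E + (-309 - 1944)) = √(1849 + (-309 - 1944)) = √(1849 - 2253) = √(-404) = 2*I*√101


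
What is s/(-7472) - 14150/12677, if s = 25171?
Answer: -424821567/94722544 ≈ -4.4849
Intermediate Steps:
s/(-7472) - 14150/12677 = 25171/(-7472) - 14150/12677 = 25171*(-1/7472) - 14150*1/12677 = -25171/7472 - 14150/12677 = -424821567/94722544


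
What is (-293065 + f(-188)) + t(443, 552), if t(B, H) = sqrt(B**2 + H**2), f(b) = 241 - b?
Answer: -292636 + sqrt(500953) ≈ -2.9193e+5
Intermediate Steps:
(-293065 + f(-188)) + t(443, 552) = (-293065 + (241 - 1*(-188))) + sqrt(443**2 + 552**2) = (-293065 + (241 + 188)) + sqrt(196249 + 304704) = (-293065 + 429) + sqrt(500953) = -292636 + sqrt(500953)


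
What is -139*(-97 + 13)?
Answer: 11676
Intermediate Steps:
-139*(-97 + 13) = -139*(-84) = 11676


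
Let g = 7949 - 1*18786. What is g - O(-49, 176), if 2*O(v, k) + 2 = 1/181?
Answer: -3922633/362 ≈ -10836.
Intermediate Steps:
O(v, k) = -361/362 (O(v, k) = -1 + (½)/181 = -1 + (½)*(1/181) = -1 + 1/362 = -361/362)
g = -10837 (g = 7949 - 18786 = -10837)
g - O(-49, 176) = -10837 - 1*(-361/362) = -10837 + 361/362 = -3922633/362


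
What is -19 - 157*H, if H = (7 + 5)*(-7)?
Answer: 13169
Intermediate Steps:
H = -84 (H = 12*(-7) = -84)
-19 - 157*H = -19 - 157*(-84) = -19 + 13188 = 13169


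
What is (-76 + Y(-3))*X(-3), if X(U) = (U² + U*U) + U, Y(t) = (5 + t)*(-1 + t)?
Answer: -1260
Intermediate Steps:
Y(t) = (-1 + t)*(5 + t)
X(U) = U + 2*U² (X(U) = (U² + U²) + U = 2*U² + U = U + 2*U²)
(-76 + Y(-3))*X(-3) = (-76 + (-5 + (-3)² + 4*(-3)))*(-3*(1 + 2*(-3))) = (-76 + (-5 + 9 - 12))*(-3*(1 - 6)) = (-76 - 8)*(-3*(-5)) = -84*15 = -1260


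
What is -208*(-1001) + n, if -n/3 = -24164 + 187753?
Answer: -282559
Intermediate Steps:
n = -490767 (n = -3*(-24164 + 187753) = -3*163589 = -490767)
-208*(-1001) + n = -208*(-1001) - 490767 = 208208 - 490767 = -282559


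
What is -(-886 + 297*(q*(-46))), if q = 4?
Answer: 55534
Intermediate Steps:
-(-886 + 297*(q*(-46))) = -(-886 + 297*(4*(-46))) = -(-886 + 297*(-184)) = -(-886 - 54648) = -1*(-55534) = 55534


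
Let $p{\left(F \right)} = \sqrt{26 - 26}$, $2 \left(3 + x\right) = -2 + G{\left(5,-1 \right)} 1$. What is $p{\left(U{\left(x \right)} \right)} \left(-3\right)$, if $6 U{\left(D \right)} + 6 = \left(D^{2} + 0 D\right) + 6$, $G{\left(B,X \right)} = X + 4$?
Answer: $0$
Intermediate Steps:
$G{\left(B,X \right)} = 4 + X$
$x = - \frac{5}{2}$ ($x = -3 + \frac{-2 + \left(4 - 1\right) 1}{2} = -3 + \frac{-2 + 3 \cdot 1}{2} = -3 + \frac{-2 + 3}{2} = -3 + \frac{1}{2} \cdot 1 = -3 + \frac{1}{2} = - \frac{5}{2} \approx -2.5$)
$U{\left(D \right)} = \frac{D^{2}}{6}$ ($U{\left(D \right)} = -1 + \frac{\left(D^{2} + 0 D\right) + 6}{6} = -1 + \frac{\left(D^{2} + 0\right) + 6}{6} = -1 + \frac{D^{2} + 6}{6} = -1 + \frac{6 + D^{2}}{6} = -1 + \left(1 + \frac{D^{2}}{6}\right) = \frac{D^{2}}{6}$)
$p{\left(F \right)} = 0$ ($p{\left(F \right)} = \sqrt{0} = 0$)
$p{\left(U{\left(x \right)} \right)} \left(-3\right) = 0 \left(-3\right) = 0$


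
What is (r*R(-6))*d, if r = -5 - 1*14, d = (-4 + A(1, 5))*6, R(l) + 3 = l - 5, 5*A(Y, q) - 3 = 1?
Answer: -25536/5 ≈ -5107.2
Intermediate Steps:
A(Y, q) = ⅘ (A(Y, q) = ⅗ + (⅕)*1 = ⅗ + ⅕ = ⅘)
R(l) = -8 + l (R(l) = -3 + (l - 5) = -3 + (-5 + l) = -8 + l)
d = -96/5 (d = (-4 + ⅘)*6 = -16/5*6 = -96/5 ≈ -19.200)
r = -19 (r = -5 - 14 = -19)
(r*R(-6))*d = -19*(-8 - 6)*(-96/5) = -19*(-14)*(-96/5) = 266*(-96/5) = -25536/5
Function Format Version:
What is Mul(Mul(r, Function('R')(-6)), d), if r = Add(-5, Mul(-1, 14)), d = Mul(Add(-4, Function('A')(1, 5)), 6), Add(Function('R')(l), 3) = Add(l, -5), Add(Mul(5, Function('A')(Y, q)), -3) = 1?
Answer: Rational(-25536, 5) ≈ -5107.2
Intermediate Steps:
Function('A')(Y, q) = Rational(4, 5) (Function('A')(Y, q) = Add(Rational(3, 5), Mul(Rational(1, 5), 1)) = Add(Rational(3, 5), Rational(1, 5)) = Rational(4, 5))
Function('R')(l) = Add(-8, l) (Function('R')(l) = Add(-3, Add(l, -5)) = Add(-3, Add(-5, l)) = Add(-8, l))
d = Rational(-96, 5) (d = Mul(Add(-4, Rational(4, 5)), 6) = Mul(Rational(-16, 5), 6) = Rational(-96, 5) ≈ -19.200)
r = -19 (r = Add(-5, -14) = -19)
Mul(Mul(r, Function('R')(-6)), d) = Mul(Mul(-19, Add(-8, -6)), Rational(-96, 5)) = Mul(Mul(-19, -14), Rational(-96, 5)) = Mul(266, Rational(-96, 5)) = Rational(-25536, 5)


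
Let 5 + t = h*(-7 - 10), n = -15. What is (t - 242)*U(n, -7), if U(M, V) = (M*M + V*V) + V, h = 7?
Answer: -97722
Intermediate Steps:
U(M, V) = V + M² + V² (U(M, V) = (M² + V²) + V = V + M² + V²)
t = -124 (t = -5 + 7*(-7 - 10) = -5 + 7*(-17) = -5 - 119 = -124)
(t - 242)*U(n, -7) = (-124 - 242)*(-7 + (-15)² + (-7)²) = -366*(-7 + 225 + 49) = -366*267 = -97722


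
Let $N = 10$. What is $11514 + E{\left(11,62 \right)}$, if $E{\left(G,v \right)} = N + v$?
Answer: $11586$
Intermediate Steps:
$E{\left(G,v \right)} = 10 + v$
$11514 + E{\left(11,62 \right)} = 11514 + \left(10 + 62\right) = 11514 + 72 = 11586$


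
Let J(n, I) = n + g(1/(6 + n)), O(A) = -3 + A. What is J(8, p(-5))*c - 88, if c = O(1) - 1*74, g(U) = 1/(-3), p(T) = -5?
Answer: -2012/3 ≈ -670.67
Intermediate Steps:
g(U) = -⅓ (g(U) = 1*(-⅓) = -⅓)
c = -76 (c = (-3 + 1) - 1*74 = -2 - 74 = -76)
J(n, I) = -⅓ + n (J(n, I) = n - ⅓ = -⅓ + n)
J(8, p(-5))*c - 88 = (-⅓ + 8)*(-76) - 88 = (23/3)*(-76) - 88 = -1748/3 - 88 = -2012/3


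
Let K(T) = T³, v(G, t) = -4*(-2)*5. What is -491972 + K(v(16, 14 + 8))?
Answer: -427972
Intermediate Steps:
v(G, t) = 40 (v(G, t) = 8*5 = 40)
-491972 + K(v(16, 14 + 8)) = -491972 + 40³ = -491972 + 64000 = -427972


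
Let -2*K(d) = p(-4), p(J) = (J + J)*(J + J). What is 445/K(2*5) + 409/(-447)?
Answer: -212003/14304 ≈ -14.821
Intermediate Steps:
p(J) = 4*J² (p(J) = (2*J)*(2*J) = 4*J²)
K(d) = -32 (K(d) = -2*(-4)² = -2*16 = -½*64 = -32)
445/K(2*5) + 409/(-447) = 445/(-32) + 409/(-447) = 445*(-1/32) + 409*(-1/447) = -445/32 - 409/447 = -212003/14304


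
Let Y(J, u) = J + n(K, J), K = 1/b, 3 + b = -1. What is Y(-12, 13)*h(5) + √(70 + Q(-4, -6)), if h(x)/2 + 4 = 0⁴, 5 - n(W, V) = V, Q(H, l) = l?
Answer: -32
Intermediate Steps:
b = -4 (b = -3 - 1 = -4)
K = -¼ (K = 1/(-4) = -¼ ≈ -0.25000)
n(W, V) = 5 - V
Y(J, u) = 5 (Y(J, u) = J + (5 - J) = 5)
h(x) = -8 (h(x) = -8 + 2*0⁴ = -8 + 2*0 = -8 + 0 = -8)
Y(-12, 13)*h(5) + √(70 + Q(-4, -6)) = 5*(-8) + √(70 - 6) = -40 + √64 = -40 + 8 = -32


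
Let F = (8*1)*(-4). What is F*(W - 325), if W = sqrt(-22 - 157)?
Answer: 10400 - 32*I*sqrt(179) ≈ 10400.0 - 428.13*I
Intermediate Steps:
F = -32 (F = 8*(-4) = -32)
W = I*sqrt(179) (W = sqrt(-179) = I*sqrt(179) ≈ 13.379*I)
F*(W - 325) = -32*(I*sqrt(179) - 325) = -32*(-325 + I*sqrt(179)) = 10400 - 32*I*sqrt(179)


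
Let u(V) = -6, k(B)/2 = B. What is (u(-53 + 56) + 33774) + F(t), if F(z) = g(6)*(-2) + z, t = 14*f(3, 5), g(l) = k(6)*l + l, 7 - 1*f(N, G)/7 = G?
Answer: 33808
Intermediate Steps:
f(N, G) = 49 - 7*G
k(B) = 2*B
g(l) = 13*l (g(l) = (2*6)*l + l = 12*l + l = 13*l)
t = 196 (t = 14*(49 - 7*5) = 14*(49 - 35) = 14*14 = 196)
F(z) = -156 + z (F(z) = (13*6)*(-2) + z = 78*(-2) + z = -156 + z)
(u(-53 + 56) + 33774) + F(t) = (-6 + 33774) + (-156 + 196) = 33768 + 40 = 33808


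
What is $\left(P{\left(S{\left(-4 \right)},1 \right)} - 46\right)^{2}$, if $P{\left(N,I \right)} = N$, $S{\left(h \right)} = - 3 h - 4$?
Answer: $1444$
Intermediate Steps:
$S{\left(h \right)} = -4 - 3 h$
$\left(P{\left(S{\left(-4 \right)},1 \right)} - 46\right)^{2} = \left(\left(-4 - -12\right) - 46\right)^{2} = \left(\left(-4 + 12\right) - 46\right)^{2} = \left(8 - 46\right)^{2} = \left(-38\right)^{2} = 1444$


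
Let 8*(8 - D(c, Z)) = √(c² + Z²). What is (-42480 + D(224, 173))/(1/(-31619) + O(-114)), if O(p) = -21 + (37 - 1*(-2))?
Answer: -1342922168/569141 - 31619*√80105/4553128 ≈ -2361.5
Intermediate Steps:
O(p) = 18 (O(p) = -21 + (37 + 2) = -21 + 39 = 18)
D(c, Z) = 8 - √(Z² + c²)/8 (D(c, Z) = 8 - √(c² + Z²)/8 = 8 - √(Z² + c²)/8)
(-42480 + D(224, 173))/(1/(-31619) + O(-114)) = (-42480 + (8 - √(173² + 224²)/8))/(1/(-31619) + 18) = (-42480 + (8 - √(29929 + 50176)/8))/(-1/31619 + 18) = (-42480 + (8 - √80105/8))/(569141/31619) = (-42472 - √80105/8)*(31619/569141) = -1342922168/569141 - 31619*√80105/4553128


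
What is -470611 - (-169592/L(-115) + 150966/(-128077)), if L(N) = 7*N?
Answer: -48542527569789/103101985 ≈ -4.7082e+5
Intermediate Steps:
-470611 - (-169592/L(-115) + 150966/(-128077)) = -470611 - (-169592/(7*(-115)) + 150966/(-128077)) = -470611 - (-169592/(-805) + 150966*(-1/128077)) = -470611 - (-169592*(-1/805) - 150966/128077) = -470611 - (169592/805 - 150966/128077) = -470611 - 1*21599306954/103101985 = -470611 - 21599306954/103101985 = -48542527569789/103101985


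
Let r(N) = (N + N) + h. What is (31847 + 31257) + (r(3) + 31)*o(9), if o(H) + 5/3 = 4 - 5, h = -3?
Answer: 189040/3 ≈ 63013.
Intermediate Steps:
r(N) = -3 + 2*N (r(N) = (N + N) - 3 = 2*N - 3 = -3 + 2*N)
o(H) = -8/3 (o(H) = -5/3 + (4 - 5) = -5/3 - 1 = -8/3)
(31847 + 31257) + (r(3) + 31)*o(9) = (31847 + 31257) + ((-3 + 2*3) + 31)*(-8/3) = 63104 + ((-3 + 6) + 31)*(-8/3) = 63104 + (3 + 31)*(-8/3) = 63104 + 34*(-8/3) = 63104 - 272/3 = 189040/3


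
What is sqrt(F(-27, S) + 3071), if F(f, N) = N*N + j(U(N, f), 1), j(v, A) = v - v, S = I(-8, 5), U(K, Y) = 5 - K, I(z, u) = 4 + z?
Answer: 21*sqrt(7) ≈ 55.561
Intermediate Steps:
S = -4 (S = 4 - 8 = -4)
j(v, A) = 0
F(f, N) = N**2 (F(f, N) = N*N + 0 = N**2 + 0 = N**2)
sqrt(F(-27, S) + 3071) = sqrt((-4)**2 + 3071) = sqrt(16 + 3071) = sqrt(3087) = 21*sqrt(7)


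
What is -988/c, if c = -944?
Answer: 247/236 ≈ 1.0466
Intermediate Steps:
-988/c = -988/(-944) = -988*(-1/944) = 247/236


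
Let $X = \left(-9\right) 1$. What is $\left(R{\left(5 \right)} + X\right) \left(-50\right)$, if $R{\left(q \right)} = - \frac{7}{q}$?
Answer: $520$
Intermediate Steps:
$X = -9$
$\left(R{\left(5 \right)} + X\right) \left(-50\right) = \left(- \frac{7}{5} - 9\right) \left(-50\right) = \left(- \frac{52}{5}\right) \left(-50\right) = 520$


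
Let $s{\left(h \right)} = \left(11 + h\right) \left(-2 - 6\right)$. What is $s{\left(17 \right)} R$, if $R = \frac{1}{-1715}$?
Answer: $\frac{32}{245} \approx 0.13061$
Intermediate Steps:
$s{\left(h \right)} = -88 - 8 h$ ($s{\left(h \right)} = \left(11 + h\right) \left(-8\right) = -88 - 8 h$)
$R = - \frac{1}{1715} \approx -0.00058309$
$s{\left(17 \right)} R = \left(-88 - 136\right) \left(- \frac{1}{1715}\right) = \left(-224\right) \left(- \frac{1}{1715}\right) = \frac{32}{245}$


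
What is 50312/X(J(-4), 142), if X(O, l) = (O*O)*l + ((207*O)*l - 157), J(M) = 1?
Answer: 50312/29379 ≈ 1.7125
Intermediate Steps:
X(O, l) = -157 + l*O**2 + 207*O*l (X(O, l) = O**2*l + (207*O*l - 157) = l*O**2 + (-157 + 207*O*l) = -157 + l*O**2 + 207*O*l)
50312/X(J(-4), 142) = 50312/(-157 + 142*1**2 + 207*1*142) = 50312/(-157 + 142*1 + 29394) = 50312/(-157 + 142 + 29394) = 50312/29379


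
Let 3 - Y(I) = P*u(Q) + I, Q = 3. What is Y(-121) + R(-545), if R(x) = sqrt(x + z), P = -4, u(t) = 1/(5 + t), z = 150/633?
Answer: 249/2 + I*sqrt(24253395)/211 ≈ 124.5 + 23.34*I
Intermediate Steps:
z = 50/211 (z = 150*(1/633) = 50/211 ≈ 0.23697)
R(x) = sqrt(50/211 + x) (R(x) = sqrt(x + 50/211) = sqrt(50/211 + x))
Y(I) = 7/2 - I (Y(I) = 3 - (-4/(5 + 3) + I) = 3 - (-4/8 + I) = 3 - (-4*1/8 + I) = 3 - (-1/2 + I) = 3 + (1/2 - I) = 7/2 - I)
Y(-121) + R(-545) = (7/2 - 1*(-121)) + sqrt(10550 + 44521*(-545))/211 = (7/2 + 121) + sqrt(10550 - 24263945)/211 = 249/2 + sqrt(-24253395)/211 = 249/2 + (I*sqrt(24253395))/211 = 249/2 + I*sqrt(24253395)/211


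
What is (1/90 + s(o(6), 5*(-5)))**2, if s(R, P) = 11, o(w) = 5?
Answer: 982081/8100 ≈ 121.24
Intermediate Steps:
(1/90 + s(o(6), 5*(-5)))**2 = (1/90 + 11)**2 = (991/90)**2 = 982081/8100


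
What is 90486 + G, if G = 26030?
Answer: 116516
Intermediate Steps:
90486 + G = 90486 + 26030 = 116516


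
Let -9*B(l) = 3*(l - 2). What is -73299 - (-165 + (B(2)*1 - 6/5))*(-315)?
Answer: -125652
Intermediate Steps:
B(l) = 2/3 - l/3 (B(l) = -(l - 2)/3 = -(-2 + l)/3 = -(-6 + 3*l)/9 = 2/3 - l/3)
-73299 - (-165 + (B(2)*1 - 6/5))*(-315) = -73299 - (-165 + ((2/3 - 1/3*2)*1 - 6/5))*(-315) = -73299 - (-165 + ((2/3 - 2/3)*1 - 6*1/5))*(-315) = -73299 - (-165 + (0*1 - 6/5))*(-315) = -73299 - (-165 + (0 - 6/5))*(-315) = -73299 - (-165 - 6/5)*(-315) = -73299 - (-831)*(-315)/5 = -73299 - 1*52353 = -73299 - 52353 = -125652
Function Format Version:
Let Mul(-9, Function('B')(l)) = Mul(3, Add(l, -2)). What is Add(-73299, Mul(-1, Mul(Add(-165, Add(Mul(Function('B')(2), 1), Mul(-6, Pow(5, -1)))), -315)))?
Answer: -125652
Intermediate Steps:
Function('B')(l) = Add(Rational(2, 3), Mul(Rational(-1, 3), l)) (Function('B')(l) = Mul(Rational(-1, 9), Mul(3, Add(l, -2))) = Mul(Rational(-1, 9), Mul(3, Add(-2, l))) = Mul(Rational(-1, 9), Add(-6, Mul(3, l))) = Add(Rational(2, 3), Mul(Rational(-1, 3), l)))
Add(-73299, Mul(-1, Mul(Add(-165, Add(Mul(Function('B')(2), 1), Mul(-6, Pow(5, -1)))), -315))) = Add(-73299, Mul(-1, Mul(Add(-165, Add(Mul(Add(Rational(2, 3), Mul(Rational(-1, 3), 2)), 1), Mul(-6, Pow(5, -1)))), -315))) = Add(-73299, Mul(-1, Mul(Add(-165, Add(Mul(Add(Rational(2, 3), Rational(-2, 3)), 1), Mul(-6, Rational(1, 5)))), -315))) = Add(-73299, Mul(-1, Mul(Add(-165, Add(Mul(0, 1), Rational(-6, 5))), -315))) = Add(-73299, Mul(-1, Mul(Add(-165, Add(0, Rational(-6, 5))), -315))) = Add(-73299, Mul(-1, Mul(Add(-165, Rational(-6, 5)), -315))) = Add(-73299, Mul(-1, Mul(Rational(-831, 5), -315))) = Add(-73299, Mul(-1, 52353)) = Add(-73299, -52353) = -125652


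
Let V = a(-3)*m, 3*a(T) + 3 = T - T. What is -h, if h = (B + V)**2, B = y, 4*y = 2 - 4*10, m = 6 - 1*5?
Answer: -441/4 ≈ -110.25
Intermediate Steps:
a(T) = -1 (a(T) = -1 + (T - T)/3 = -1 + (1/3)*0 = -1 + 0 = -1)
m = 1 (m = 6 - 5 = 1)
y = -19/2 (y = (2 - 4*10)/4 = (2 - 40)/4 = (1/4)*(-38) = -19/2 ≈ -9.5000)
B = -19/2 ≈ -9.5000
V = -1 (V = -1*1 = -1)
h = 441/4 (h = (-19/2 - 1)**2 = (-21/2)**2 = 441/4 ≈ 110.25)
-h = -1*441/4 = -441/4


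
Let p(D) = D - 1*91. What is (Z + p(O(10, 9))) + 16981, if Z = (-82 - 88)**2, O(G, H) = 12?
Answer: 45802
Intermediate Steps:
Z = 28900 (Z = (-170)**2 = 28900)
p(D) = -91 + D (p(D) = D - 91 = -91 + D)
(Z + p(O(10, 9))) + 16981 = (28900 + (-91 + 12)) + 16981 = (28900 - 79) + 16981 = 28821 + 16981 = 45802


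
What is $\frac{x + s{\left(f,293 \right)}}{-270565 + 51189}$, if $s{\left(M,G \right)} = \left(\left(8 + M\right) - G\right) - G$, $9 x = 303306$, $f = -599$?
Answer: $- \frac{97571}{658128} \approx -0.14826$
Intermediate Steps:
$x = \frac{101102}{3}$ ($x = \frac{1}{9} \cdot 303306 = \frac{101102}{3} \approx 33701.0$)
$s{\left(M,G \right)} = 8 + M - 2 G$ ($s{\left(M,G \right)} = \left(8 + M - G\right) - G = 8 + M - 2 G$)
$\frac{x + s{\left(f,293 \right)}}{-270565 + 51189} = \frac{\frac{101102}{3} - 1177}{-270565 + 51189} = \frac{\frac{101102}{3} - 1177}{-219376} = \left(\frac{101102}{3} - 1177\right) \left(- \frac{1}{219376}\right) = \frac{97571}{3} \left(- \frac{1}{219376}\right) = - \frac{97571}{658128}$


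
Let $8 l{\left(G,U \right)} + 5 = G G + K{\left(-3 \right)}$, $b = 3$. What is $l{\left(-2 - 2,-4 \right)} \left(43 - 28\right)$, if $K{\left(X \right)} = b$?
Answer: $\frac{105}{4} \approx 26.25$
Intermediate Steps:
$K{\left(X \right)} = 3$
$l{\left(G,U \right)} = - \frac{1}{4} + \frac{G^{2}}{8}$ ($l{\left(G,U \right)} = - \frac{5}{8} + \frac{G G + 3}{8} = - \frac{5}{8} + \frac{G^{2} + 3}{8} = - \frac{5}{8} + \frac{3 + G^{2}}{8} = - \frac{5}{8} + \left(\frac{3}{8} + \frac{G^{2}}{8}\right) = - \frac{1}{4} + \frac{G^{2}}{8}$)
$l{\left(-2 - 2,-4 \right)} \left(43 - 28\right) = \left(- \frac{1}{4} + \frac{\left(-2 - 2\right)^{2}}{8}\right) \left(43 - 28\right) = \left(- \frac{1}{4} + \frac{\left(-2 - 2\right)^{2}}{8}\right) 15 = \left(- \frac{1}{4} + \frac{\left(-4\right)^{2}}{8}\right) 15 = \left(- \frac{1}{4} + \frac{1}{8} \cdot 16\right) 15 = \left(- \frac{1}{4} + 2\right) 15 = \frac{7}{4} \cdot 15 = \frac{105}{4}$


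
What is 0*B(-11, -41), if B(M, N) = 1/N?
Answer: 0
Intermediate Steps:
0*B(-11, -41) = 0/(-41) = 0*(-1/41) = 0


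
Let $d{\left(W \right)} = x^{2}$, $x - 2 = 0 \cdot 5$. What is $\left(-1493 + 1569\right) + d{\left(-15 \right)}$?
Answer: $80$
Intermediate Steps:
$x = 2$ ($x = 2 + 0 \cdot 5 = 2 + 0 = 2$)
$d{\left(W \right)} = 4$ ($d{\left(W \right)} = 2^{2} = 4$)
$\left(-1493 + 1569\right) + d{\left(-15 \right)} = \left(-1493 + 1569\right) + 4 = 76 + 4 = 80$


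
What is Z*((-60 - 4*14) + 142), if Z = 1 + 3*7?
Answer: 572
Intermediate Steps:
Z = 22 (Z = 1 + 21 = 22)
Z*((-60 - 4*14) + 142) = 22*((-60 - 4*14) + 142) = 22*((-60 - 1*56) + 142) = 22*((-60 - 56) + 142) = 22*(-116 + 142) = 22*26 = 572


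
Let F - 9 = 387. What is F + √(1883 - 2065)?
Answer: 396 + I*√182 ≈ 396.0 + 13.491*I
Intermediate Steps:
F = 396 (F = 9 + 387 = 396)
F + √(1883 - 2065) = 396 + √(1883 - 2065) = 396 + √(-182) = 396 + I*√182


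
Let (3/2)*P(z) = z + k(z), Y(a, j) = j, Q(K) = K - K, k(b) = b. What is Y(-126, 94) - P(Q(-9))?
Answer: 94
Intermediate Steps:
Q(K) = 0
P(z) = 4*z/3 (P(z) = 2*(z + z)/3 = 2*(2*z)/3 = 4*z/3)
Y(-126, 94) - P(Q(-9)) = 94 - 4*0/3 = 94 - 1*0 = 94 + 0 = 94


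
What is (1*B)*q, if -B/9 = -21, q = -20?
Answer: -3780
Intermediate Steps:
B = 189 (B = -9*(-21) = 189)
(1*B)*q = (1*189)*(-20) = 189*(-20) = -3780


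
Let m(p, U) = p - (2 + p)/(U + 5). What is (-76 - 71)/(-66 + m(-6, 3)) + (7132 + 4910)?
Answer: 1722300/143 ≈ 12044.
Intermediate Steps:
m(p, U) = p - (2 + p)/(5 + U)
(-76 - 71)/(-66 + m(-6, 3)) + (7132 + 4910) = (-76 - 71)/(-66 + (-2 + 4*(-6) + 3*(-6))/(5 + 3)) + (7132 + 4910) = -147/(-66 + (-2 - 24 - 18)/8) + 12042 = -147/(-66 + (⅛)*(-44)) + 12042 = -147/(-66 - 11/2) + 12042 = -147/(-143/2) + 12042 = -147*(-2/143) + 12042 = 294/143 + 12042 = 1722300/143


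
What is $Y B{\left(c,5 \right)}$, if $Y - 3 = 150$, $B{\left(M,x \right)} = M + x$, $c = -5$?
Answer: $0$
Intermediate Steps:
$Y = 153$ ($Y = 3 + 150 = 153$)
$Y B{\left(c,5 \right)} = 153 \left(-5 + 5\right) = 153 \cdot 0 = 0$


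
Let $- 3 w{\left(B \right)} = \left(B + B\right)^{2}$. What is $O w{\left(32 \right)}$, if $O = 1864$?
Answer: $- \frac{7634944}{3} \approx -2.545 \cdot 10^{6}$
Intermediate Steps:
$w{\left(B \right)} = - \frac{4 B^{2}}{3}$ ($w{\left(B \right)} = - \frac{\left(B + B\right)^{2}}{3} = - \frac{\left(2 B\right)^{2}}{3} = - \frac{4 B^{2}}{3}$)
$O w{\left(32 \right)} = 1864 \left(- \frac{4 \cdot 32^{2}}{3}\right) = 1864 \left(\left(- \frac{4}{3}\right) 1024\right) = 1864 \left(- \frac{4096}{3}\right) = - \frac{7634944}{3}$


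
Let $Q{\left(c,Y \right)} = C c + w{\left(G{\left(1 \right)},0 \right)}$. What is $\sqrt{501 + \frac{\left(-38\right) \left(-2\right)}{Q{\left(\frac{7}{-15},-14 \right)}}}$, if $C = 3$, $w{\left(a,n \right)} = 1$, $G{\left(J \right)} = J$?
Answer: $\sqrt{311} \approx 17.635$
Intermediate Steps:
$Q{\left(c,Y \right)} = 1 + 3 c$ ($Q{\left(c,Y \right)} = 3 c + 1 = 1 + 3 c$)
$\sqrt{501 + \frac{\left(-38\right) \left(-2\right)}{Q{\left(\frac{7}{-15},-14 \right)}}} = \sqrt{501 + \frac{\left(-38\right) \left(-2\right)}{1 + 3 \frac{7}{-15}}} = \sqrt{501 + \frac{76}{1 + 3 \cdot 7 \left(- \frac{1}{15}\right)}} = \sqrt{501 + \frac{76}{1 + 3 \left(- \frac{7}{15}\right)}} = \sqrt{501 + \frac{76}{1 - \frac{7}{5}}} = \sqrt{501 + \frac{76}{- \frac{2}{5}}} = \sqrt{501 + 76 \left(- \frac{5}{2}\right)} = \sqrt{501 - 190} = \sqrt{311}$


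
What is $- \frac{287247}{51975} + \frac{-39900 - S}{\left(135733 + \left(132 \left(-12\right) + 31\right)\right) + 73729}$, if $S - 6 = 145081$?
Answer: $- \frac{855999208}{133408275} \approx -6.4164$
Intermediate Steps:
$S = 145087$ ($S = 6 + 145081 = 145087$)
$- \frac{287247}{51975} + \frac{-39900 - S}{\left(135733 + \left(132 \left(-12\right) + 31\right)\right) + 73729} = - \frac{287247}{51975} + \frac{-39900 - 145087}{\left(135733 + \left(132 \left(-12\right) + 31\right)\right) + 73729} = \left(-287247\right) \frac{1}{51975} + \frac{-39900 - 145087}{\left(135733 + \left(-1584 + 31\right)\right) + 73729} = - \frac{95749}{17325} - \frac{184987}{\left(135733 - 1553\right) + 73729} = - \frac{95749}{17325} - \frac{184987}{134180 + 73729} = - \frac{95749}{17325} - \frac{184987}{207909} = - \frac{855999208}{133408275}$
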